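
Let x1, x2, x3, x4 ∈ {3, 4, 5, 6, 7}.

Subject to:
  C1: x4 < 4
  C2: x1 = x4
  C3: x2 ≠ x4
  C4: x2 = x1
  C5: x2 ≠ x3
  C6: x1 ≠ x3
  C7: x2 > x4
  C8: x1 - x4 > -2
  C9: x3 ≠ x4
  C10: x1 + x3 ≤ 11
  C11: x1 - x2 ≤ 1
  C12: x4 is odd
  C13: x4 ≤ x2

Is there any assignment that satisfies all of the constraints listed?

Unsatisfiable

From constraints 2 and 4, x2 = x1 = x4, so x2 = x4. But constraint 3 says x2 ≠ x4. Contradiction.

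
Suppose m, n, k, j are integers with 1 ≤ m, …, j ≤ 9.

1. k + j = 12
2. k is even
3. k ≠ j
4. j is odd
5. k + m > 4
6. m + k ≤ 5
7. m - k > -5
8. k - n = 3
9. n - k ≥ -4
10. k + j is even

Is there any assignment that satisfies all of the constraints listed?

Unsatisfiable

Constraint 2 makes k even and constraint 4 makes j odd, so k + j must be odd. Constraint 10 says k + j is even — contradiction.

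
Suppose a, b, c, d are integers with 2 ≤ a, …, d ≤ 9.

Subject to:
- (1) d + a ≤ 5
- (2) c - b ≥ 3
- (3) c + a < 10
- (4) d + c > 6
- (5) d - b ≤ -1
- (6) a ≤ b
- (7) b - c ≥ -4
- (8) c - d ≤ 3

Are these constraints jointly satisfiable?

Constraints 2, 5, and 8 give b − d ≥ 1, d − c ≥ -3, c − b ≥ 3.
Adding all 3 inequalities: the left sides telescope to 0, and the right sides sum to 1 + (-3) + 3 = 1. So 0 ≥ 1, which is false.

Unsatisfiable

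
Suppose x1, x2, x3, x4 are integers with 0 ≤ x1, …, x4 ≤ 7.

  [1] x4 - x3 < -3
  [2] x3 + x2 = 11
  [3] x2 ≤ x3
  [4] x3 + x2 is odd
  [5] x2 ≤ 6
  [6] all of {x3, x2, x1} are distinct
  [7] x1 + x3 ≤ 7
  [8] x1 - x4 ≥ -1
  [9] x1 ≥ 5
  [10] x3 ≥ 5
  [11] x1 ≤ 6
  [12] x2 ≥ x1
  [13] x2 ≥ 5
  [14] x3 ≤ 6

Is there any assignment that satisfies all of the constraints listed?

Unsatisfiable

Constraints 5, 9, 10, 11, 13, and 14 confine each of x3, x2, x1 to the 2 values {5, 6}.
Constraint 6 requires all 3 of them to be distinct, but only 2 values are available — impossible by the pigeonhole principle.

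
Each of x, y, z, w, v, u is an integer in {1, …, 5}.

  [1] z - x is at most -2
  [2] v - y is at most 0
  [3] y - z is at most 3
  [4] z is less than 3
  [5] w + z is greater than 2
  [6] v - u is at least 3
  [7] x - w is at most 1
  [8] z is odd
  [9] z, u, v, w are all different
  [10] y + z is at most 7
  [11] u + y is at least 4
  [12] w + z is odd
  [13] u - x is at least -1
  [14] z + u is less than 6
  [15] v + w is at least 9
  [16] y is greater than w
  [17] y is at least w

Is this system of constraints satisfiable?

Unsatisfiable

Constraints 1, 2, 3, 6, and 13 give z − y ≥ -3, y − v ≥ 0, v − u ≥ 3, u − x ≥ -1, x − z ≥ 2.
Adding all 5 inequalities: the left sides telescope to 0, and the right sides sum to (-3) + 0 + 3 + (-1) + 2 = 1. So 0 ≥ 1, which is false.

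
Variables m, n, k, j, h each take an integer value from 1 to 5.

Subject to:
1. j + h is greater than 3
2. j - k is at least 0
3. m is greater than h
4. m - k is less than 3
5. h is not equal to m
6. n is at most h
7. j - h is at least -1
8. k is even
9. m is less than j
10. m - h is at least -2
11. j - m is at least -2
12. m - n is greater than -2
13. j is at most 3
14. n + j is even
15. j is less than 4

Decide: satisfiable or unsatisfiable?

Setting (m, n, k, j, h) = (2, 1, 2, 3, 1) satisfies everything: constraint 1: j + h = 4; constraint 2: j - k = 1; constraint 4: m - k = 0, and the others follow.

Satisfiable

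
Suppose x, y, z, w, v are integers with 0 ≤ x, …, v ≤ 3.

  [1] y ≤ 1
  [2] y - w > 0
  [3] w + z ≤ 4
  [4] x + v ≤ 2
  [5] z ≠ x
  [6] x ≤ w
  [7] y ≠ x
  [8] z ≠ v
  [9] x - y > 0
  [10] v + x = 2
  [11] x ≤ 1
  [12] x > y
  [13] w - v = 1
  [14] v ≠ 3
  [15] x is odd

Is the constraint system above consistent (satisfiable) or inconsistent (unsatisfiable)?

Constraints 2, 6, and 9 give x ≤ w, w < y, y < x. Chaining: x ≤ w < y < x, which forces x < x — impossible.

Unsatisfiable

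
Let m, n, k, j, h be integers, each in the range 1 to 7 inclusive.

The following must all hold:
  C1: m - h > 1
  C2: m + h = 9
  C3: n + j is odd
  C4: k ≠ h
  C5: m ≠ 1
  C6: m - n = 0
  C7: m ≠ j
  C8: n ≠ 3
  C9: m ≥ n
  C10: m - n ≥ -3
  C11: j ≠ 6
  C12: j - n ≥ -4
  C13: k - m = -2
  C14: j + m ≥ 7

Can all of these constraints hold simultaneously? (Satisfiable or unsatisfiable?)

One satisfying assignment is m = 6, n = 6, k = 4, j = 3, h = 3.
For the less obvious constraints — constraint 1: m - h = 3; constraint 2: m + h = 9 — and the others hold by inspection.

Satisfiable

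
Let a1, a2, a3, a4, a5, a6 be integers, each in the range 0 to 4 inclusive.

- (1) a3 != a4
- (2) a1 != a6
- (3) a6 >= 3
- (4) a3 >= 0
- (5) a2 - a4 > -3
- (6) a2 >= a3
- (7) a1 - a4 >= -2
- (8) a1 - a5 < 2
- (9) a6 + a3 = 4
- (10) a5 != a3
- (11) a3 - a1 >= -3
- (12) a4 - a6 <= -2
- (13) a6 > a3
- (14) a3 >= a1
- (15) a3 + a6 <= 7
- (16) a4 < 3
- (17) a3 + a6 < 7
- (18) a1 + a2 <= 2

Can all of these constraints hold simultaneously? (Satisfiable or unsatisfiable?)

Setting (a1, a2, a3, a4, a5, a6) = (0, 0, 0, 1, 1, 4) satisfies everything: constraint 5: a2 - a4 = -1; constraint 7: a1 - a4 = -1; constraint 8: a1 - a5 = -1, and the others follow.

Satisfiable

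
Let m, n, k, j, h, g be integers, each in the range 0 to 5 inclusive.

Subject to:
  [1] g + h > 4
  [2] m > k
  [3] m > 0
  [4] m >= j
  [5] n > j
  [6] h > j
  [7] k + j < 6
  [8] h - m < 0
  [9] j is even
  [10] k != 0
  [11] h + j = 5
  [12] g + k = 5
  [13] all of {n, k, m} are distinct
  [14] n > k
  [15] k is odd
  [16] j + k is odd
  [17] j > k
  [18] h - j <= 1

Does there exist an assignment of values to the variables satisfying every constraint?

One satisfying assignment is m = 4, n = 5, k = 1, j = 2, h = 3, g = 4.
For the less obvious constraints — constraint 1: g + h = 7; constraint 7: k + j = 3; constraint 8: h - m = -1 — and the others hold by inspection.

Satisfiable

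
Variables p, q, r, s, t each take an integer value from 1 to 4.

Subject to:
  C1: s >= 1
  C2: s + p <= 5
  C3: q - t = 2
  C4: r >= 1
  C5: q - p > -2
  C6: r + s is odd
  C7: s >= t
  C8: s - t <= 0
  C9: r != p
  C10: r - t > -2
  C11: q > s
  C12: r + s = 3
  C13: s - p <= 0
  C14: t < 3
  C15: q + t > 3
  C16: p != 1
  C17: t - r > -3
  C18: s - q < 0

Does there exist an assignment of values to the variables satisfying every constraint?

One satisfying assignment is p = 3, q = 3, r = 2, s = 1, t = 1.
For the less obvious constraints — constraint 2: s + p = 4; constraint 3: q - t = 2; constraint 5: q - p = 0 — and the others hold by inspection.

Satisfiable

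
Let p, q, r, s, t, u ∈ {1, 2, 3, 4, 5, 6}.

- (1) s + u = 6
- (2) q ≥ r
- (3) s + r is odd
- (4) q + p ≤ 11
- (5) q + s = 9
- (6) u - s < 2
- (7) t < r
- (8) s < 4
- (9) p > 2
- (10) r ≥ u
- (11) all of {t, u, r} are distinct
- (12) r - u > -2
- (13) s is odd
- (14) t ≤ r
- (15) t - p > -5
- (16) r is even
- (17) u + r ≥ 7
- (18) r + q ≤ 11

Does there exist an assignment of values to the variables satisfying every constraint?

Satisfiable

One satisfying assignment is p = 4, q = 6, r = 4, s = 3, t = 1, u = 3.
For the less obvious constraints — constraint 1: s + u = 6; constraint 4: q + p = 10 — and the others hold by inspection.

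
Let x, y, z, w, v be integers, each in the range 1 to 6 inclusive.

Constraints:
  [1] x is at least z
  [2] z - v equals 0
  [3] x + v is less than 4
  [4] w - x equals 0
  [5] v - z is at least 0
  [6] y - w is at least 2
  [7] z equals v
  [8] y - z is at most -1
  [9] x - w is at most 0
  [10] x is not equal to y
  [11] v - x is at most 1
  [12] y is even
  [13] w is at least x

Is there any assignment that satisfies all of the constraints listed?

Constraints 5, 6, 8, 9, and 11 give z − y ≥ 1, y − w ≥ 2, w − x ≥ 0, x − v ≥ -1, v − z ≥ 0.
Adding all 5 inequalities: the left sides telescope to 0, and the right sides sum to 1 + 2 + 0 + (-1) + 0 = 2. So 0 ≥ 2, which is false.

Unsatisfiable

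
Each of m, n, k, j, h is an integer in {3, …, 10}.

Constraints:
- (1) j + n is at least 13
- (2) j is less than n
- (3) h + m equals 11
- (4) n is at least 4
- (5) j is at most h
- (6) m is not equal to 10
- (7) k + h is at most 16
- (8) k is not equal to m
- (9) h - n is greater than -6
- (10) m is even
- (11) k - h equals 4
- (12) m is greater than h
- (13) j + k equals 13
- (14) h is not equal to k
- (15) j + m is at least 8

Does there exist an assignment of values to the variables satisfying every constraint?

One satisfying assignment is m = 6, n = 9, k = 9, j = 4, h = 5.
For the less obvious constraints — constraint 1: j + n = 13; constraint 3: h + m = 11 — and the others hold by inspection.

Satisfiable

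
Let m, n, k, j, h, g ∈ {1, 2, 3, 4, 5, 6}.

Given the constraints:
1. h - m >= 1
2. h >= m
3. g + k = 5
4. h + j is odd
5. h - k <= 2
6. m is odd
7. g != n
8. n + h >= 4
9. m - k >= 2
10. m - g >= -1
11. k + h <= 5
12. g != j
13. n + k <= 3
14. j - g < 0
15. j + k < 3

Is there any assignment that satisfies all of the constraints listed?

Constraints 1, 5, and 9 give k − h ≥ -2, h − m ≥ 1, m − k ≥ 2.
Adding all 3 inequalities: the left sides telescope to 0, and the right sides sum to (-2) + 1 + 2 = 1. So 0 ≥ 1, which is false.

Unsatisfiable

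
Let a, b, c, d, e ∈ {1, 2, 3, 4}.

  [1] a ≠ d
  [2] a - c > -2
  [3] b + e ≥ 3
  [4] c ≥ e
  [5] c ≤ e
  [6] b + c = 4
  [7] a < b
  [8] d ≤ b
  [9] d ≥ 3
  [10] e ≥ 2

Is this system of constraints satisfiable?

Unsatisfiable

From constraints 8 and 9: b ≥ d ≥ 3. From constraints 4 and 10: c ≥ e ≥ 2. Hence b + c ≥ 5. But constraint 6 requires b + c = 4, and 4 < 5. Contradiction.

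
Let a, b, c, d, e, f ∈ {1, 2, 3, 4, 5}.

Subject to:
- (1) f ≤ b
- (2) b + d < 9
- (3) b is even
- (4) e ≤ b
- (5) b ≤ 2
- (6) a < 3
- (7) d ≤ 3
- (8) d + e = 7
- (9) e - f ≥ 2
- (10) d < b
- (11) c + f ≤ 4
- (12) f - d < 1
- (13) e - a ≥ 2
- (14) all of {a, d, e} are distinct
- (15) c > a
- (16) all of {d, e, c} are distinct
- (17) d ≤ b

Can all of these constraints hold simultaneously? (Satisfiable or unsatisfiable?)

From constraint 7: d ≤ 3. From constraints 4 and 5: e ≤ b ≤ 2. Hence d + e ≤ 5. But constraint 8 requires d + e = 7, and 7 > 5. Contradiction.

Unsatisfiable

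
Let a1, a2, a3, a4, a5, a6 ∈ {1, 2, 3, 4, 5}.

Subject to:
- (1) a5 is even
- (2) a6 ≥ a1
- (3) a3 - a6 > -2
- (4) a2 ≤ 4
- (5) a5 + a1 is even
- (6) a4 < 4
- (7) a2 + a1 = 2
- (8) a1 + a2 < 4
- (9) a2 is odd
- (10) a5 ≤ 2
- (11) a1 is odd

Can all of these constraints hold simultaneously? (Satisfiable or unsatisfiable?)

Unsatisfiable

Constraint 1 makes a5 even and constraint 11 makes a1 odd, so a5 + a1 must be odd. Constraint 5 says a5 + a1 is even — contradiction.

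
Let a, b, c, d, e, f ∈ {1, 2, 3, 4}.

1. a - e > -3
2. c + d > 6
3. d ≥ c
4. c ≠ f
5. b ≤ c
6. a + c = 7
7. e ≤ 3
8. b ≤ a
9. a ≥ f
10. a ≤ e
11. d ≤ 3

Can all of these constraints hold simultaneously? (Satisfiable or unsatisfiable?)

Unsatisfiable

From constraints 7 and 10: a ≤ e ≤ 3. From constraints 3 and 11: c ≤ d ≤ 3. Hence a + c ≤ 6. But constraint 6 requires a + c = 7, and 7 > 6. Contradiction.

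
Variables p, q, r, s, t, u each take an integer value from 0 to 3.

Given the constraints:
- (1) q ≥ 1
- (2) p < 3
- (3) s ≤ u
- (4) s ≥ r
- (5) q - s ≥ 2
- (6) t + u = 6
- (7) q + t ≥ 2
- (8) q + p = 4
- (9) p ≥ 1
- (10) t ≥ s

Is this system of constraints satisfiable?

Satisfiable

Take p = 2, q = 2, r = 0, s = 0, t = 3, u = 3. Then constraint 5: q - s = 2; constraint 6: t + u = 6; constraint 7: q + t = 5, and every other listed constraint is also met.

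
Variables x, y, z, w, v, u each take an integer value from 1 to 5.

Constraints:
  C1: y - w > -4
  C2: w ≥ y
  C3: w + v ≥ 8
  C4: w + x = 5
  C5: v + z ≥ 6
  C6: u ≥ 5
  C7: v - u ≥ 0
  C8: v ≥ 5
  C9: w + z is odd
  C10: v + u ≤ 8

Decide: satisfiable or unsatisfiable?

From constraint 8: v ≥ 5. From constraint 6: u ≥ 5. Hence v + u ≥ 10. But constraint 10 requires v + u ≤ 8, and 8 < 10. Contradiction.

Unsatisfiable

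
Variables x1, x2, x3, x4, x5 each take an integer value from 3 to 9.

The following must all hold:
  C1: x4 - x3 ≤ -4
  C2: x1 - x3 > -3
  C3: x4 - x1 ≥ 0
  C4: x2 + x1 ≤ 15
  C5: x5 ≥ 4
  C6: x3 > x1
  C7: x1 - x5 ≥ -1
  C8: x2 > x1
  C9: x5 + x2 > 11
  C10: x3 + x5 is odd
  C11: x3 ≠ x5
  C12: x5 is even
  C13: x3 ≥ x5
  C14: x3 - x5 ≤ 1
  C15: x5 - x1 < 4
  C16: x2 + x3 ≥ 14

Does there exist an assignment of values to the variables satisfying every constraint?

Constraints 1, 3, 7, and 14 give x3 − x4 ≥ 4, x4 − x1 ≥ 0, x1 − x5 ≥ -1, x5 − x3 ≥ -1.
Adding all 4 inequalities: the left sides telescope to 0, and the right sides sum to 4 + 0 + (-1) + (-1) = 2. So 0 ≥ 2, which is false.

Unsatisfiable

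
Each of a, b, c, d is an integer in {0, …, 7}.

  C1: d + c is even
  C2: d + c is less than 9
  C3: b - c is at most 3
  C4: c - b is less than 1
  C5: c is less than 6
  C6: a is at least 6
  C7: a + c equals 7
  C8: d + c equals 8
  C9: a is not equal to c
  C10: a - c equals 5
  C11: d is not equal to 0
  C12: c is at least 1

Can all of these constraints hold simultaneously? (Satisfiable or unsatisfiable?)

Take a = 6, b = 2, c = 1, d = 7. Then constraint 2: d + c = 8; constraint 3: b - c = 1; constraint 4: c - b = -1, and every other listed constraint is also met.

Satisfiable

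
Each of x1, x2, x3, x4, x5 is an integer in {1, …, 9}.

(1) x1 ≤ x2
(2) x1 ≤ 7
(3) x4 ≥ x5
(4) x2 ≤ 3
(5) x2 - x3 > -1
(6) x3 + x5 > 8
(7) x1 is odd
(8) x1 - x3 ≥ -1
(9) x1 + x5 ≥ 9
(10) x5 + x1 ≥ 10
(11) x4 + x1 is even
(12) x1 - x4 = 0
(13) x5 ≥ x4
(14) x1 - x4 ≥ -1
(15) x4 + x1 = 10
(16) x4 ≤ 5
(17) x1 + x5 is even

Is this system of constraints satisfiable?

Unsatisfiable

From constraints 3 and 16: x5 ≤ x4 ≤ 5. From constraints 1 and 4: x1 ≤ x2 ≤ 3. Hence x5 + x1 ≤ 8. But constraint 10 requires x5 + x1 ≥ 10, and 10 > 8. Contradiction.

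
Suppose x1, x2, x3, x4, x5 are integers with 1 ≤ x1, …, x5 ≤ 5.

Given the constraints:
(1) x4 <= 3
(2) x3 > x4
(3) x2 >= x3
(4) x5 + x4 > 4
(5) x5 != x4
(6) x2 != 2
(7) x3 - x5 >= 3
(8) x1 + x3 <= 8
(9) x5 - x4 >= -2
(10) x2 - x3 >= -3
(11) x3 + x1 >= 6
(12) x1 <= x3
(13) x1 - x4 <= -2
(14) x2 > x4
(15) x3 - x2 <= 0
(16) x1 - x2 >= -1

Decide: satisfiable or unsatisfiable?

Constraints 7, 9, 13, 15, and 16 give x1 − x2 ≥ -1, x2 − x3 ≥ 0, x3 − x5 ≥ 3, x5 − x4 ≥ -2, x4 − x1 ≥ 2.
Adding all 5 inequalities: the left sides telescope to 0, and the right sides sum to (-1) + 0 + 3 + (-2) + 2 = 2. So 0 ≥ 2, which is false.

Unsatisfiable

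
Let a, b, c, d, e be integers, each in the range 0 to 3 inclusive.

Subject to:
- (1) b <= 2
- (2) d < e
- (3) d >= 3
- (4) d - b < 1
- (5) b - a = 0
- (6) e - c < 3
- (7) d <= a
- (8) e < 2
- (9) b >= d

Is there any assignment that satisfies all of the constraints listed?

Unsatisfiable

From constraint 3: d ≥ 3. From constraints 1 and 9: d ≤ b and b ≤ 2, so d ≤ 2. But 2 < 3, so no value of d works.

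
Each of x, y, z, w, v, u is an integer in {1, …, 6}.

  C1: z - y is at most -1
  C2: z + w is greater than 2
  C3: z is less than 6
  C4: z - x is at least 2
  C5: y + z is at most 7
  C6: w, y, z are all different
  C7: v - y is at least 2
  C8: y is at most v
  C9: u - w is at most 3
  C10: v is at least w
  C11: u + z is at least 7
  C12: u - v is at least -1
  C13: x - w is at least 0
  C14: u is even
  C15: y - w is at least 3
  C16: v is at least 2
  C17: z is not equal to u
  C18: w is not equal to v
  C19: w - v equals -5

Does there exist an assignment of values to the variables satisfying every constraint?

Constraints 1, 4, 7, 9, 12, and 13 give y − z ≥ 1, z − x ≥ 2, x − w ≥ 0, w − u ≥ -3, u − v ≥ -1, v − y ≥ 2.
Adding all 6 inequalities: the left sides telescope to 0, and the right sides sum to 1 + 2 + 0 + (-3) + (-1) + 2 = 1. So 0 ≥ 1, which is false.

Unsatisfiable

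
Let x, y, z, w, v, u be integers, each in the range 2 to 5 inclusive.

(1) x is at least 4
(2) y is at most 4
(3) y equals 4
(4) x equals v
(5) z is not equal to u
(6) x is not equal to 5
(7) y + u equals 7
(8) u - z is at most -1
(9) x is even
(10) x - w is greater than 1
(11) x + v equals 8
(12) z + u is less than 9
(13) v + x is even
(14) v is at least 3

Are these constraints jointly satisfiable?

Setting (x, y, z, w, v, u) = (4, 4, 5, 2, 4, 3) satisfies everything: constraint 7: y + u = 7; constraint 8: u - z = -2, and the others follow.

Satisfiable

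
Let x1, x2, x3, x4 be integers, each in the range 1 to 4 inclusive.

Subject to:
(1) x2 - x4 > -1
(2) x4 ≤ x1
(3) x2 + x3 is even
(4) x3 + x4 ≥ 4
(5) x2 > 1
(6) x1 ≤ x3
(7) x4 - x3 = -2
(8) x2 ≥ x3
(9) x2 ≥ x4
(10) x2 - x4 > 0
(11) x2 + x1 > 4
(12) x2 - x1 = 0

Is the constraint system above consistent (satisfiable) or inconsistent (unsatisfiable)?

Satisfiable

Try x1 = 3, x2 = 3, x3 = 3, x4 = 1.
Check constraint 1: x2 - x4 = 2; constraint 4: x3 + x4 = 4. The remaining constraints are straightforward to verify.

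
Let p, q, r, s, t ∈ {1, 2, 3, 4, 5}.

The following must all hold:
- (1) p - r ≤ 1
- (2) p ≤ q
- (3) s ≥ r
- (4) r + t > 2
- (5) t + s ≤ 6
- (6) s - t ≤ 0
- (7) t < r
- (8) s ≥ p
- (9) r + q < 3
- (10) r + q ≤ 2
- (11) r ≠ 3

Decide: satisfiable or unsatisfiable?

Constraints 3, 6, and 7 give r ≤ s, s ≤ t, t < r. Chaining: r ≤ s ≤ t < r, which forces r < r — impossible.

Unsatisfiable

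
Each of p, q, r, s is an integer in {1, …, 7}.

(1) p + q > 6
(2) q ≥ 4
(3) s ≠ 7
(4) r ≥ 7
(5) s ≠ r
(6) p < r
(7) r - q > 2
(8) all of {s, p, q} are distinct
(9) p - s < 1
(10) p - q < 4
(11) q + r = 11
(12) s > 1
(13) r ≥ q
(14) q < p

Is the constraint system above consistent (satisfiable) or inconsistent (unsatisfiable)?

Satisfiable

Setting (p, q, r, s) = (5, 4, 7, 6) satisfies everything: constraint 1: p + q = 9; constraint 7: r - q = 3; constraint 9: p - s = -1, and the others follow.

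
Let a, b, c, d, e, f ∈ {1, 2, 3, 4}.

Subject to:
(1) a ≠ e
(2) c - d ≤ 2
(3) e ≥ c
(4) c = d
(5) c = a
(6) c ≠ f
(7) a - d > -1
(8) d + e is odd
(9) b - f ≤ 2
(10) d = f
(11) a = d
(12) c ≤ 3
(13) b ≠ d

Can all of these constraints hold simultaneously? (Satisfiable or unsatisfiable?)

From constraints 5, 10, and 11, c = a = d = f, so c = f. But constraint 6 says c ≠ f. Contradiction.

Unsatisfiable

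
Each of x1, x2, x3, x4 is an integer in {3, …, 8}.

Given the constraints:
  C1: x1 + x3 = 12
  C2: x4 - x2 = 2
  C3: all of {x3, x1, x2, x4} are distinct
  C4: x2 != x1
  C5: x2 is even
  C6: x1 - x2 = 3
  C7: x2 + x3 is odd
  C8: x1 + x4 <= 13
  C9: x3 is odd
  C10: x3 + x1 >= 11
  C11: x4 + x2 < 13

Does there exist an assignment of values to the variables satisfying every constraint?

Satisfiable

Setting (x1, x2, x3, x4) = (7, 4, 5, 6) satisfies everything: constraint 1: x1 + x3 = 12; constraint 2: x4 - x2 = 2, and the others follow.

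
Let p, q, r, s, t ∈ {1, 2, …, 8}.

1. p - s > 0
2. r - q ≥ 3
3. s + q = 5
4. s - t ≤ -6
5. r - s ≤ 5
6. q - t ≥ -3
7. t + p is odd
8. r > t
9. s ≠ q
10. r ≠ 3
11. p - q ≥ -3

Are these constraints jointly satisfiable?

Unsatisfiable

Constraints 2, 4, 5, and 6 give s − r ≥ -5, r − q ≥ 3, q − t ≥ -3, t − s ≥ 6.
Adding all 4 inequalities: the left sides telescope to 0, and the right sides sum to (-5) + 3 + (-3) + 6 = 1. So 0 ≥ 1, which is false.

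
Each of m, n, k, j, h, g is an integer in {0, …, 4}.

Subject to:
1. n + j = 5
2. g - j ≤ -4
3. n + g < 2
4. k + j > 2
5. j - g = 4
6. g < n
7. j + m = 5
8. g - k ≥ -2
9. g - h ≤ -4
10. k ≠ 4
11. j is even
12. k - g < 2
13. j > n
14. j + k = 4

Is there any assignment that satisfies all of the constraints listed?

Satisfiable

One satisfying assignment is m = 1, n = 1, k = 0, j = 4, h = 4, g = 0.
For the less obvious constraints — constraint 1: n + j = 5; constraint 2: g - j = -4 — and the others hold by inspection.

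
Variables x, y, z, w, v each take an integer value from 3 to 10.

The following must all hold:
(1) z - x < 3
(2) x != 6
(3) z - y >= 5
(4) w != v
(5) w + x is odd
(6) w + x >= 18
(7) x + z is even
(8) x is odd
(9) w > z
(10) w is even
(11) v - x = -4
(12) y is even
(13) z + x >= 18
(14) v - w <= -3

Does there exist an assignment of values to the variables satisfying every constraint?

Satisfiable

The assignment x = 9, y = 4, z = 9, w = 10, v = 5 works:
  constraint 1 holds since z - x = 0.
  constraint 3 holds since z - y = 5.
  constraint 6 holds since w + x = 19.
The rest check out directly.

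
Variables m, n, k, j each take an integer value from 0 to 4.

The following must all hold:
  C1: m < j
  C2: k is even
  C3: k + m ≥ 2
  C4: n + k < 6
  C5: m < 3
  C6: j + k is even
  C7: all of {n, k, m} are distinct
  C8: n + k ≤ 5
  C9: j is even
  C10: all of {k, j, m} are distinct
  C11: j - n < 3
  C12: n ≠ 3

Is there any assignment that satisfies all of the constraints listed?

Take m = 2, n = 4, k = 0, j = 4. Then constraint 3: k + m = 2; constraint 4: n + k = 4, and every other listed constraint is also met.

Satisfiable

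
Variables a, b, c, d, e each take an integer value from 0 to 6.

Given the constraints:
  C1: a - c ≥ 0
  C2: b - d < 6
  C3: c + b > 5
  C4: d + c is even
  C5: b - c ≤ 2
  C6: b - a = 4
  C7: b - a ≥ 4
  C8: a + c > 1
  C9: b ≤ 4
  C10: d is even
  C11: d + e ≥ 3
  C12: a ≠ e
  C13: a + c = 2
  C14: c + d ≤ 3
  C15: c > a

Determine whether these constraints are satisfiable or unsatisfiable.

Unsatisfiable

Constraints 1, 5, and 7 give a − c ≥ 0, c − b ≥ -2, b − a ≥ 4.
Adding all 3 inequalities: the left sides telescope to 0, and the right sides sum to 0 + (-2) + 4 = 2. So 0 ≥ 2, which is false.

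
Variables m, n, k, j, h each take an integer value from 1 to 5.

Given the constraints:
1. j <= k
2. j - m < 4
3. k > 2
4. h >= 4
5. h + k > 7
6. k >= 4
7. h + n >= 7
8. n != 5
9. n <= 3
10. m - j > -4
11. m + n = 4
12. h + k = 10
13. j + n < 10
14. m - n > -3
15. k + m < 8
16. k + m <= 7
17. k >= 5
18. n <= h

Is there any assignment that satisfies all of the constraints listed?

Satisfiable

Try m = 2, n = 2, k = 5, j = 5, h = 5.
Check constraint 2: j - m = 3; constraint 5: h + k = 10. The remaining constraints are straightforward to verify.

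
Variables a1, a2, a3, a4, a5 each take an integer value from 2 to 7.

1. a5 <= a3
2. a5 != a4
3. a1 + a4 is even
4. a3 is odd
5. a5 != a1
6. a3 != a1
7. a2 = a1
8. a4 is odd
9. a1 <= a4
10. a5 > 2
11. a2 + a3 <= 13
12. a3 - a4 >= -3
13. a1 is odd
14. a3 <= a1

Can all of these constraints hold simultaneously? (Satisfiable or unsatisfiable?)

Satisfiable

Try a1 = 7, a2 = 7, a3 = 5, a4 = 7, a5 = 4.
Check constraint 3: a1 + a4 = 14 is even; constraint 11: a2 + a3 = 12; constraint 12: a3 - a4 = -2. The remaining constraints are straightforward to verify.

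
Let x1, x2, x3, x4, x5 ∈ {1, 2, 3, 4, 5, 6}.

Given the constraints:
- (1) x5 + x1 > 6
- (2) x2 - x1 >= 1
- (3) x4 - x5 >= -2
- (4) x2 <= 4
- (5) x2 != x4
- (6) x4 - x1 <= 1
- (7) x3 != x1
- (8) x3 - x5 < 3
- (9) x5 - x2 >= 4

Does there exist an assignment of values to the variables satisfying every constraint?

Constraints 2, 3, 6, and 9 give x4 − x5 ≥ -2, x5 − x2 ≥ 4, x2 − x1 ≥ 1, x1 − x4 ≥ -1.
Adding all 4 inequalities: the left sides telescope to 0, and the right sides sum to (-2) + 4 + 1 + (-1) = 2. So 0 ≥ 2, which is false.

Unsatisfiable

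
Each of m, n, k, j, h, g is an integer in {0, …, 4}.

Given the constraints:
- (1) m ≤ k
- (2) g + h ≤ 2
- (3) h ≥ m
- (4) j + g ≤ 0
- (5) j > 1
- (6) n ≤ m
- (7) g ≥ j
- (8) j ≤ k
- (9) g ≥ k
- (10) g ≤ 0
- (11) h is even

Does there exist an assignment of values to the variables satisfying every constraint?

From constraint 5: j ≥ 2. From constraints 7 and 10: j ≤ g and g ≤ 0, so j ≤ 0. But 0 < 2, so no value of j works.

Unsatisfiable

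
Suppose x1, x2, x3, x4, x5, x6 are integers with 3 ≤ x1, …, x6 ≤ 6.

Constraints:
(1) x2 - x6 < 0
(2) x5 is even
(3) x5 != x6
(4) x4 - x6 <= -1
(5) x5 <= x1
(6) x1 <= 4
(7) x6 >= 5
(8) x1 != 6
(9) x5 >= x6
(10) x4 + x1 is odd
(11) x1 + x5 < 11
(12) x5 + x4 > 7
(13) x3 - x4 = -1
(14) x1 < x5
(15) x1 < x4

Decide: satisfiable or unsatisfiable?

Unsatisfiable

From constraints 7 and 9: x5 ≥ x6 and x6 ≥ 5, so x5 ≥ 5. From constraints 5 and 6: x5 ≤ x1 and x1 ≤ 4, so x5 ≤ 4. But 4 < 5, so no value of x5 works.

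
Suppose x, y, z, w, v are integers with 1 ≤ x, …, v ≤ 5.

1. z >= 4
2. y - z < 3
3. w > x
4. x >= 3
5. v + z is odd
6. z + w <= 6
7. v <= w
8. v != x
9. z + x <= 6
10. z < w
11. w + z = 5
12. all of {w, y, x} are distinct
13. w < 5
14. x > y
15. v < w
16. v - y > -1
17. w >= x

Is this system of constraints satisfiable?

Unsatisfiable

From constraints 4 and 17: w ≥ x ≥ 3. From constraint 1: z ≥ 4. Hence w + z ≥ 7. But constraint 11 requires w + z = 5, and 5 < 7. Contradiction.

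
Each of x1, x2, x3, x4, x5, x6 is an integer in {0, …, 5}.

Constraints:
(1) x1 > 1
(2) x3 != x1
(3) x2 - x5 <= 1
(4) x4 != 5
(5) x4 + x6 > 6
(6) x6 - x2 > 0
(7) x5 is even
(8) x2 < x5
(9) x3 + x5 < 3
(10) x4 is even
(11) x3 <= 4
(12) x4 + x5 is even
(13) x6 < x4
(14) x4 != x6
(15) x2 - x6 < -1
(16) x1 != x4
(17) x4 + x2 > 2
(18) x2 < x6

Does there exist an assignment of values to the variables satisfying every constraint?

Satisfiable

Try x1 = 2, x2 = 0, x3 = 0, x4 = 4, x5 = 2, x6 = 3.
Check constraint 3: x2 - x5 = -2; constraint 5: x4 + x6 = 7; constraint 6: x6 - x2 = 3. The remaining constraints are straightforward to verify.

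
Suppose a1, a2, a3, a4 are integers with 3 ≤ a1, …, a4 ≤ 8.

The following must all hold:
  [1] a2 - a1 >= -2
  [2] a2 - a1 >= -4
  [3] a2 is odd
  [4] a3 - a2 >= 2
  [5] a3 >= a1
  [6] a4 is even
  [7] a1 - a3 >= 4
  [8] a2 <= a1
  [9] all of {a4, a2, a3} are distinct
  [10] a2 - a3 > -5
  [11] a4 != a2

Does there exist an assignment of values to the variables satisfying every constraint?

Constraints 2, 4, and 7 give a3 − a2 ≥ 2, a2 − a1 ≥ -4, a1 − a3 ≥ 4.
Adding all 3 inequalities: the left sides telescope to 0, and the right sides sum to 2 + (-4) + 4 = 2. So 0 ≥ 2, which is false.

Unsatisfiable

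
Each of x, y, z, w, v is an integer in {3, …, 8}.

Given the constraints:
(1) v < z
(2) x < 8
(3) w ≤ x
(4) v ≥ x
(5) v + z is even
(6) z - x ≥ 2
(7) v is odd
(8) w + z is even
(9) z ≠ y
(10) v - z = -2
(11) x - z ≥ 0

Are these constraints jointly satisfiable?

Constraints 1, 4, and 11 give z ≤ x, x ≤ v, v < z. Chaining: z ≤ x ≤ v < z, which forces z < z — impossible.

Unsatisfiable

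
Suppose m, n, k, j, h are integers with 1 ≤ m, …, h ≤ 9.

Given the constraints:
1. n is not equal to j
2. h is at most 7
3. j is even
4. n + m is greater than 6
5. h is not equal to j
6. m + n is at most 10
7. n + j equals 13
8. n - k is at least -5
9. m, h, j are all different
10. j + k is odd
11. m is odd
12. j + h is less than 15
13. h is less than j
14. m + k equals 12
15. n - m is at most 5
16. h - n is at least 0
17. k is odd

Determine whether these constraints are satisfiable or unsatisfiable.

Satisfiable

Take m = 3, n = 5, k = 9, j = 8, h = 5. Then constraint 4: n + m = 8; constraint 6: m + n = 8; constraint 7: n + j = 13, and every other listed constraint is also met.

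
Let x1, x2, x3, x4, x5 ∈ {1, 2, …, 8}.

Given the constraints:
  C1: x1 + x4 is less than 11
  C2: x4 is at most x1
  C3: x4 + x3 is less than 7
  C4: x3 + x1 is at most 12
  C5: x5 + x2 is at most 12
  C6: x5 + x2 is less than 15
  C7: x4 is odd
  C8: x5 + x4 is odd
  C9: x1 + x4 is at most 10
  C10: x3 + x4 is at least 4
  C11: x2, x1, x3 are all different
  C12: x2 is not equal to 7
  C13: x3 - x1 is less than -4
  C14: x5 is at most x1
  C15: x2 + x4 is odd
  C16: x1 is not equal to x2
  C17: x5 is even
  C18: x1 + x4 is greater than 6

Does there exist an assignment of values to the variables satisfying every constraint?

Satisfiable

Take x1 = 8, x2 = 4, x3 = 3, x4 = 1, x5 = 8. Then constraint 1: x1 + x4 = 9; constraint 3: x4 + x3 = 4, and every other listed constraint is also met.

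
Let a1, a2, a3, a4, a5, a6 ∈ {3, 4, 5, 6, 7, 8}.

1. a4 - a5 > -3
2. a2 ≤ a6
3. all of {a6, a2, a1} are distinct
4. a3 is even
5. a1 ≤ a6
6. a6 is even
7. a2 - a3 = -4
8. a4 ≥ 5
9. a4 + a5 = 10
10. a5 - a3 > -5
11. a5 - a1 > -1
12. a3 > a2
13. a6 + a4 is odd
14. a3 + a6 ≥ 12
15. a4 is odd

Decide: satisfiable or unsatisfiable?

Setting (a1, a2, a3, a4, a5, a6) = (5, 4, 8, 5, 5, 6) satisfies everything: constraint 1: a4 - a5 = 0; constraint 7: a2 - a3 = -4, and the others follow.

Satisfiable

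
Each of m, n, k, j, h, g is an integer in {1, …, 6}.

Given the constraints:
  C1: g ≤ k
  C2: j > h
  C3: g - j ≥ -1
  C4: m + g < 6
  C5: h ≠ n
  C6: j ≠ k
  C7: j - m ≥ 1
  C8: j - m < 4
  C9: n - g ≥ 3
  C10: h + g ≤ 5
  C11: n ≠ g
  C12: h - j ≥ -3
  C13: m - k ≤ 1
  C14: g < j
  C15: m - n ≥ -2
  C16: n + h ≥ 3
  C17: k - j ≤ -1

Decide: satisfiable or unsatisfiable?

Constraints 3, 7, 9, and 15 give m − n ≥ -2, n − g ≥ 3, g − j ≥ -1, j − m ≥ 1.
Adding all 4 inequalities: the left sides telescope to 0, and the right sides sum to (-2) + 3 + (-1) + 1 = 1. So 0 ≥ 1, which is false.

Unsatisfiable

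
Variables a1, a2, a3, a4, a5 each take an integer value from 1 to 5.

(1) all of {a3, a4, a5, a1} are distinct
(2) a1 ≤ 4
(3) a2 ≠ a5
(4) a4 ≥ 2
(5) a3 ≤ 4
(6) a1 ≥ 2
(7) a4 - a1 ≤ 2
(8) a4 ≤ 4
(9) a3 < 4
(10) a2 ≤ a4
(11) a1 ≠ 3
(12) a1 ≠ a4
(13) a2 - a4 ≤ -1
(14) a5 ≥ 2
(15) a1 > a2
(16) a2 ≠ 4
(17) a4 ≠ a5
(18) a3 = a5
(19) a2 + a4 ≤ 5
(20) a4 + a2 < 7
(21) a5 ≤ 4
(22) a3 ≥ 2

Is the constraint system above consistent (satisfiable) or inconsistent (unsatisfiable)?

Constraints 2, 4, 5, 6, 8, 14, 21, and 22 confine each of a3, a4, a5, a1 to the 3 values {2, …, 4}.
Constraint 1 requires all 4 of them to be distinct, but only 3 values are available — impossible by the pigeonhole principle.

Unsatisfiable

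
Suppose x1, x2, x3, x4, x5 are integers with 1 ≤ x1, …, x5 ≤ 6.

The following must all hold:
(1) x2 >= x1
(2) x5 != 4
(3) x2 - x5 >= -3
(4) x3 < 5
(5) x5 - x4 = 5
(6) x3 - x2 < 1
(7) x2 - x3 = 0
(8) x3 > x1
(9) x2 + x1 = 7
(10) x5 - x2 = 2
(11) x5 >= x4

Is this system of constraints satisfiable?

Satisfiable

Setting (x1, x2, x3, x4, x5) = (3, 4, 4, 1, 6) satisfies everything: constraint 3: x2 - x5 = -2; constraint 5: x5 - x4 = 5; constraint 6: x3 - x2 = 0, and the others follow.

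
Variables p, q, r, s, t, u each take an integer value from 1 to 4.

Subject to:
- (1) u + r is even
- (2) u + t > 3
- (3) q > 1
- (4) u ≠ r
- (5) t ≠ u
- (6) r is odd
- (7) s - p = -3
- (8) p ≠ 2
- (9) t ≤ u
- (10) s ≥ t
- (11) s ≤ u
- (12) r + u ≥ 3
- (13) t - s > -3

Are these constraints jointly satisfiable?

Satisfiable

Take p = 4, q = 4, r = 1, s = 1, t = 1, u = 3. Then constraint 2: u + t = 4; constraint 7: s - p = -3, and every other listed constraint is also met.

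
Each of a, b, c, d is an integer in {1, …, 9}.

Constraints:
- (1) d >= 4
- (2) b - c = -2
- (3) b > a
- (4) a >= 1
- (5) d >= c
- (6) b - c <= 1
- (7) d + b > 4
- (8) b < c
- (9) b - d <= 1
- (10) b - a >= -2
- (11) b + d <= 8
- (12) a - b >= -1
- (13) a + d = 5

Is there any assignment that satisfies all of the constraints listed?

Satisfiable

Try a = 1, b = 2, c = 4, d = 4.
Check constraint 2: b - c = -2; constraint 6: b - c = -2. The remaining constraints are straightforward to verify.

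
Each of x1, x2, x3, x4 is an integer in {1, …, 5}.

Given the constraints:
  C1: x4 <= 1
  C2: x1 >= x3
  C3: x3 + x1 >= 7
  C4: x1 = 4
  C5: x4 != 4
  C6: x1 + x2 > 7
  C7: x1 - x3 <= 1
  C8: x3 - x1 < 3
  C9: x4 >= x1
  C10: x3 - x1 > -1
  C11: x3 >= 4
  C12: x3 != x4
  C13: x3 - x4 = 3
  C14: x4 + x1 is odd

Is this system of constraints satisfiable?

From constraints 2 and 11: x1 ≥ x3 and x3 ≥ 4, so x1 ≥ 4. From constraints 1 and 9: x1 ≤ x4 and x4 ≤ 1, so x1 ≤ 1. But 1 < 4, so no value of x1 works.

Unsatisfiable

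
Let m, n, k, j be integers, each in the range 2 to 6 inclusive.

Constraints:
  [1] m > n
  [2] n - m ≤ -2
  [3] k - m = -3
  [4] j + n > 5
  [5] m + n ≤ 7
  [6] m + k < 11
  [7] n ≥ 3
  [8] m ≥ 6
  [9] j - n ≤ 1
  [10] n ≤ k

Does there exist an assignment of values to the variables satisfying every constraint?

From constraint 8: m ≥ 6. From constraint 7: n ≥ 3. Hence m + n ≥ 9. But constraint 5 requires m + n ≤ 7, and 7 < 9. Contradiction.

Unsatisfiable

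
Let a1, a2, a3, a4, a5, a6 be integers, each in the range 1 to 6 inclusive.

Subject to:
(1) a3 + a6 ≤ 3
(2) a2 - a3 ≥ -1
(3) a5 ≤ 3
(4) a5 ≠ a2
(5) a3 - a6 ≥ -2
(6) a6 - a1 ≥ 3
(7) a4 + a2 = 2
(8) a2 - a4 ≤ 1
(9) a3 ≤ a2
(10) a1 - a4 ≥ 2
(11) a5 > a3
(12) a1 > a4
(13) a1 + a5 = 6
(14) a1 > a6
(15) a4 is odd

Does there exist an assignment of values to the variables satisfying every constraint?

Constraints 2, 5, 6, 8, and 10 give a4 − a2 ≥ -1, a2 − a3 ≥ -1, a3 − a6 ≥ -2, a6 − a1 ≥ 3, a1 − a4 ≥ 2.
Adding all 5 inequalities: the left sides telescope to 0, and the right sides sum to (-1) + (-1) + (-2) + 3 + 2 = 1. So 0 ≥ 1, which is false.

Unsatisfiable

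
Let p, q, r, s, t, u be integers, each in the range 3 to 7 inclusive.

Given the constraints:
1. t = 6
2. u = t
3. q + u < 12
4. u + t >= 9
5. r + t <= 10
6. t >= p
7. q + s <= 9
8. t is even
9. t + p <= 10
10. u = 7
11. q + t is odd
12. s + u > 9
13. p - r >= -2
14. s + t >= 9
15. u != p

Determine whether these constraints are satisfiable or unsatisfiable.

Constraint 10 fixes u = 7 and constraint 1 fixes t = 6, but constraint 2 requires u = t. Since 7 ≠ 6, contradiction.

Unsatisfiable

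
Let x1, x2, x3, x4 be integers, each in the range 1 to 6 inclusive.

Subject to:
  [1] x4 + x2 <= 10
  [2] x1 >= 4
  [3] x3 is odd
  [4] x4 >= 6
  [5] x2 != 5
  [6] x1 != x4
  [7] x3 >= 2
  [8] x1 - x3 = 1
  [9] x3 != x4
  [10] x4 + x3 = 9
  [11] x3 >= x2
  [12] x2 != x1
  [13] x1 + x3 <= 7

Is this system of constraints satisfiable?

Satisfiable

Take x1 = 4, x2 = 1, x3 = 3, x4 = 6. Then constraint 1: x4 + x2 = 7; constraint 8: x1 - x3 = 1; constraint 10: x4 + x3 = 9, and every other listed constraint is also met.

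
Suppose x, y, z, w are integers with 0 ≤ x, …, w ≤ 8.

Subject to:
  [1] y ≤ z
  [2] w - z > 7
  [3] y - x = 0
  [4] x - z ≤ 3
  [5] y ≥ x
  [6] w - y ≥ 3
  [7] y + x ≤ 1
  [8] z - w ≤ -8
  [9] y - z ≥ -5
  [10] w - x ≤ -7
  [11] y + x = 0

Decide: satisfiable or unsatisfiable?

Unsatisfiable

Constraints 4, 6, 9, and 10 give y − z ≥ -5, z − x ≥ -3, x − w ≥ 7, w − y ≥ 3.
Adding all 4 inequalities: the left sides telescope to 0, and the right sides sum to (-5) + (-3) + 7 + 3 = 2. So 0 ≥ 2, which is false.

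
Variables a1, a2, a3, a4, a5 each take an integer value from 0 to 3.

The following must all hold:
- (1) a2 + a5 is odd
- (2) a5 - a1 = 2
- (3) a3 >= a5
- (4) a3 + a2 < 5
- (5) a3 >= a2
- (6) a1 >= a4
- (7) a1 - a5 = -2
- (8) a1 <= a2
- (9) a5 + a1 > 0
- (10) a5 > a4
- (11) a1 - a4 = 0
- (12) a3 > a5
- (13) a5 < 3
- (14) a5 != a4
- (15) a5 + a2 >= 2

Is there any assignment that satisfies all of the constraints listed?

Setting (a1, a2, a3, a4, a5) = (0, 1, 3, 0, 2) satisfies everything: constraint 2: a5 - a1 = 2; constraint 4: a3 + a2 = 4; constraint 7: a1 - a5 = -2, and the others follow.

Satisfiable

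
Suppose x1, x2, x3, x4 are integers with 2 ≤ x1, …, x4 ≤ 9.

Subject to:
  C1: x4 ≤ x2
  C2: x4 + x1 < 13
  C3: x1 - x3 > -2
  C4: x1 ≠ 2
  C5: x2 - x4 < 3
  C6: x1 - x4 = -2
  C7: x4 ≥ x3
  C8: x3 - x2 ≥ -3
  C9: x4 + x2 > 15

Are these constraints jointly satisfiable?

The assignment x1 = 5, x2 = 9, x3 = 6, x4 = 7 works:
  constraint 2 holds since x4 + x1 = 12.
  constraint 3 holds since x1 - x3 = -1.
The rest check out directly.

Satisfiable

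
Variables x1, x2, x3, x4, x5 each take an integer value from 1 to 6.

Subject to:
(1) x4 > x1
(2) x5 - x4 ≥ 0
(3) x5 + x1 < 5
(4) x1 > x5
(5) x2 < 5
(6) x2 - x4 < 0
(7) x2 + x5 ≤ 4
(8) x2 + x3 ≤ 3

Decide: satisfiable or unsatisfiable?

Unsatisfiable

Constraints 1, 2, and 4 give x4 ≤ x5, x5 < x1, x1 < x4. Chaining: x4 ≤ x5 < x1 < x4, which forces x4 < x4 — impossible.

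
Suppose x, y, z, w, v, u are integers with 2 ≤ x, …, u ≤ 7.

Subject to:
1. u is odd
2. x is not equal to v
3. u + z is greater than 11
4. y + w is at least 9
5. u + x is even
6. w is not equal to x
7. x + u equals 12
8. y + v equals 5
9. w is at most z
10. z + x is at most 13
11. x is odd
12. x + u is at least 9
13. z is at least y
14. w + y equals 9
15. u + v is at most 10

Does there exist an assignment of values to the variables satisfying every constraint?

Setting (x, y, z, w, v, u) = (5, 2, 7, 7, 3, 7) satisfies everything: constraint 3: u + z = 14; constraint 4: y + w = 9; constraint 7: x + u = 12, and the others follow.

Satisfiable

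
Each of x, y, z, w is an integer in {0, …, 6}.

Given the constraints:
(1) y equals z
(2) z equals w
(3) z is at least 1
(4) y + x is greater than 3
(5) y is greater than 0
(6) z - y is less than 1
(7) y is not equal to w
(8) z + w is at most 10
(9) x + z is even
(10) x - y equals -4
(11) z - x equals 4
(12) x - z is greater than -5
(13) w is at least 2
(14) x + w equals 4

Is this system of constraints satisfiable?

From constraints 1 and 2, y = z = w, so y = w. But constraint 7 says y ≠ w. Contradiction.

Unsatisfiable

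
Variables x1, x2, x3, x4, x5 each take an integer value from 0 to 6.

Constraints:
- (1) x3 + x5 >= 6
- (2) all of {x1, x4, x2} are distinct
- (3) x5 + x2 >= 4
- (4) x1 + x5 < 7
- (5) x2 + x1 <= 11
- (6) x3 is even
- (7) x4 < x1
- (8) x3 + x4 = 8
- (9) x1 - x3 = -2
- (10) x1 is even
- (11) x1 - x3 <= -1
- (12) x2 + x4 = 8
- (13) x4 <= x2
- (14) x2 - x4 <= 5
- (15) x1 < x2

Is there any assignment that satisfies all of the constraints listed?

Satisfiable

Try x1 = 4, x2 = 6, x3 = 6, x4 = 2, x5 = 1.
Check constraint 1: x3 + x5 = 7; constraint 3: x5 + x2 = 7. The remaining constraints are straightforward to verify.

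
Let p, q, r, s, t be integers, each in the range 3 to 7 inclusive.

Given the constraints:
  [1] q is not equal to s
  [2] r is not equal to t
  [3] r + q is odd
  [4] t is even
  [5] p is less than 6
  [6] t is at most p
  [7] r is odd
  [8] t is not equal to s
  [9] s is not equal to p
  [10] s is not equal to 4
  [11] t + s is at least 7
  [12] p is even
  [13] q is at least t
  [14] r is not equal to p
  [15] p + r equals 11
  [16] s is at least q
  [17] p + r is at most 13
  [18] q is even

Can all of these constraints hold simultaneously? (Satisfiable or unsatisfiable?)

The assignment p = 4, q = 4, r = 7, s = 6, t = 4 works:
  constraint 11 holds since t + s = 10.
  constraint 15 holds since p + r = 11.
  constraint 17 holds since p + r = 11.
The rest check out directly.

Satisfiable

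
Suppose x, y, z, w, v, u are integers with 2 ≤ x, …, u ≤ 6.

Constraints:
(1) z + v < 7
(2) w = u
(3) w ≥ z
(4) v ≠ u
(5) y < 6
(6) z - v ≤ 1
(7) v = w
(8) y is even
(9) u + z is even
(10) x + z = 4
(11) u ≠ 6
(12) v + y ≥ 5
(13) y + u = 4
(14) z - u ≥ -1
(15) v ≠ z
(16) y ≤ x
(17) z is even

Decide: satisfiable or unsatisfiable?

From constraints 2 and 7, v = w = u, so v = u. But constraint 4 says v ≠ u. Contradiction.

Unsatisfiable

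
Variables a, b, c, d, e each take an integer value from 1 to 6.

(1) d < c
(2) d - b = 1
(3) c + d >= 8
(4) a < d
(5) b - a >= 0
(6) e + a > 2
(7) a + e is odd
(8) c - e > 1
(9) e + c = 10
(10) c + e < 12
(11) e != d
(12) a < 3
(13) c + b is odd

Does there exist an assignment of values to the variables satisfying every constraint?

Satisfiable

Try a = 1, b = 1, c = 6, d = 2, e = 4.
Check constraint 2: d - b = 1; constraint 3: c + d = 8; constraint 5: b - a = 0. The remaining constraints are straightforward to verify.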